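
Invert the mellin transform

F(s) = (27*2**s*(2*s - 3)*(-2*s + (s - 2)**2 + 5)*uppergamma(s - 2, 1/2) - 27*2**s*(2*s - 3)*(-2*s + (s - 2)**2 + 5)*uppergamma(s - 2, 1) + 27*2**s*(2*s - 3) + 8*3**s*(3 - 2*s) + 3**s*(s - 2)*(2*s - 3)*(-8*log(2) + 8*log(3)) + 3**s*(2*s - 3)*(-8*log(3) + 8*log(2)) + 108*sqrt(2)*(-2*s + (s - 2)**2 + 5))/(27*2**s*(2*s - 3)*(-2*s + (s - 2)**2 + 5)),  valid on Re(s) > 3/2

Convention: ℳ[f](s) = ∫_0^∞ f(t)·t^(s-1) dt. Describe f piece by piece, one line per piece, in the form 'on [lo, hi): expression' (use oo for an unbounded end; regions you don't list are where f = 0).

on [0, 1/2): t**(-3/2)
on [1/2, 1): exp(-t)/t**2
on [1, 3/2): log(t)/t**3

the power substitution comes off first: t**(-3/4) on [0, 1/4); exp(-sqrt(t))/t on [1/4, 1); log(sqrt(t))/t**(3/2) on [1, 9/4)
the shared t-power comes off first: t**(1/4) on [0, 1/4); exp(-sqrt(t)) on [1/4, 1); log(sqrt(t))/sqrt(t) on [1, 9/4)
peel off the power substitution: sqrt(t) on [0, 1/2); exp(-t) on [1/2, 1); log(t)/t on [1, 3/2)
linearity at 1/2, 1 turns ℳ[f](s) into 3 summed integrals
piece [0, 1/2): integrate t**(-3/2) against the kernel
segment 1/2 to 1 holds exp(-t)/t**2; add its integral
over [1, 3/2), the kernel integral of log(t)/t**3 enters the sum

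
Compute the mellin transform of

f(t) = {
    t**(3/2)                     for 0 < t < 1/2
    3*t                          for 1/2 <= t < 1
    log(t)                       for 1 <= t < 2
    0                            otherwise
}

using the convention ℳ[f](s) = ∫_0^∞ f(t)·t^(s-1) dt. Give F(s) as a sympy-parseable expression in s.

(-2*2**(2*s)*(s + 1)*(2*s + 3) + 6*2**s*s**2*(2*s + 3) + 2*2**s*(s + 1)*(2*s + 3) + 4**s*s*(s + 1)*(2*s + 3)*log(4) + sqrt(2)*s**2*(s + 1) - 3*s**2*(2*s + 3))/(2*2**s*s**2*(s + 1)*(2*s + 3))
  Re(s) > -3/2

treat the 3 regions marked off by 1/2, 1 separately and sum
segment 0 to 1/2 holds t**(3/2); add its integral
segment [1/2, 1) carries 3*t; integrate it
for t in [1, 2): the term is ∫ log(t)·t^(s-1)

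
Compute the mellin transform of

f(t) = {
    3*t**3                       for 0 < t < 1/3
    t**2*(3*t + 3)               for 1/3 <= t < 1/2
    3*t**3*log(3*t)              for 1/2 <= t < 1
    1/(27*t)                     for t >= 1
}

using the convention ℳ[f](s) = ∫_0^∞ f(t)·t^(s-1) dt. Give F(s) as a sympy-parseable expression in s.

6**(-s - 2)*(-162*2**(s + 2)*(s - 1)*(s + 2)*(2*s + (s + 2)**2 + 5) - 162*2**(s + 2)*(s - 1)*(2*s + (s + 2)**2 + 5) - 81*3**(s + 2)*(s - 1)*(s + 2)**2*(s + 3)*log(3) + 81*3**(s + 2)*(s - 1)*(s + 2)**2*(s + 3)*log(2) - 81*3**(s + 2)*(s - 1)*(s + 2)*(s + 3)*log(3) + 81*3**(s + 2)*(s - 1)*(s + 2)*(s + 3)*log(2) + 81*3**(s + 2)*(s - 1)*(s + 2)*(s + 3) + 243*3**(s + 2)*(s - 1)*(s + 2)*(2*s + (s + 2)**2 + 5) + 162*3**(s + 2)*(s - 1)*(2*s + (s + 2)**2 + 5) + 162*6**(s + 2)*(s - 1)*(s + 2)**2*(s + 3)*log(3) - 162*6**(s + 2)*(s - 1)*(s + 2)*(s + 3) + 162*6**(s + 2)*(s - 1)*(s + 2)*(s + 3)*log(3) - 2*6**(s + 2)*(s + 2)*(s + 3)*(2*s + (s + 2)**2 + 5))/(54*(s - 1)*(s + 2)*(s + 3)*(2*s + (s + 2)**2 + 5))
  -3 < Re(s) < 1

undo the shared t-power: 3*t**2 on [0, 1/3); t*(3*t + 3) on [1/3, 1/2); 3*t**2*log(3*t) on [1/2, 1); …
strip the shared t-power: 3*t on [0, 1/3); 3*t + 3 on [1/3, 1/2); 3*t*log(3*t) on [1/2, 1); …
remove the common scale on t first: t on [0, 1); t + 3 on [1, 3/2); t*log(t) on [3/2, 3); …
f breaks at 1/3, 1/2, 1 into 4 integrals to sum
between 0 and 1/3 the integrand is 3*t**3·t^(s-1)
over [1/3, 1/2), the kernel integral of t**2*(3*t + 3) enters the sum
for t in [1/2, 1): the term is ∫ 3*t**3*log(3*t)·t^(s-1)
the [1, ∞) slice contributes ∫ 1/(27*t)·t^(s-1) dt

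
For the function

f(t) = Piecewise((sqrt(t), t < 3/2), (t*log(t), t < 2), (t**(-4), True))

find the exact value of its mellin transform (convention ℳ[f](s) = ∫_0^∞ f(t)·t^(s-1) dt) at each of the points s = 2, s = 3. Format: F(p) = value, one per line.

f breaks at 3/2, 2 into 3 integrals to sum
∫ over [0, 3/2) of sqrt(t)·t^(s-1) joins the sum
segment 3/2 to 2 holds t*log(t); add its integral
piece [2, ∞): integrate t**(-4) against the kernel

F(2) = -9*log(3)/8 - 7/18 + 9*sqrt(6)/20 + 91*log(2)/24
F(3) = -81*log(3)/64 - 47/256 + 27*sqrt(6)/56 + 337*log(2)/64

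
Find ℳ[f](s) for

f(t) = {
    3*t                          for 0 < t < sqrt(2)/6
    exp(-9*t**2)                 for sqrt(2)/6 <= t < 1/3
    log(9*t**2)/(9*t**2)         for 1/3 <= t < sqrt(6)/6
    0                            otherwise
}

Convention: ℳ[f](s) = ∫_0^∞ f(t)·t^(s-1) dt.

(sqrt(2)/2)**s*(3*2**(s/2)*(s + 1)*(s**2 - 4*s + 4)*uppergamma(s/2, 1/2) - 3*2**(s/2)*(s + 1)*(s**2 - 4*s + 4)*uppergamma(s/2, 1) + 12*2**(s/2)*(s + 1) + 3**(s/2)*s*(s + 1)*(-4*log(2) + 4*log(3)) - 8*3**(s/2)*(s + 1) + 3**(s/2)*(s + 1)*(-8*log(3) + 8*log(2)) + 3*sqrt(2)*(s**2 - 4*s + 4))/(6*3**s*(s + 1)*(s**2 - 4*s + 4))
  Re(s) > -1

reversing the common scale on t: t on [0, sqrt(2)/2); exp(-t**2) on [sqrt(2)/2, 1); log(t**2)/t**2 on [1, sqrt(6)/2)
the power substitution comes off first: sqrt(t) on [0, 1/2); exp(-t) on [1/2, 1); log(t)/t on [1, 3/2)
breakpoints sqrt(2)/6, 1/3: one integral from each of the 3 segments
segment [0, sqrt(2)/6) carries 3*t; integrate it
∫ over [sqrt(2)/6, 1/3) of exp(-9*t**2)·t^(s-1) joins the sum
on [1/3, sqrt(6)/6) integrate f = log(9*t**2)/(9*t**2) against the kernel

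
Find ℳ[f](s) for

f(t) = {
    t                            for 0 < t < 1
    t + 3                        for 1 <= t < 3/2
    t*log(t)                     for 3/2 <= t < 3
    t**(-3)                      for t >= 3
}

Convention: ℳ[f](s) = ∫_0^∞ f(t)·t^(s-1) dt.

cuts at 1, 3/2, 3: linearity sums the 4 kernel integrals
the [0, 1) slice contributes ∫ t·t^(s-1) dt
for t in [1, 3/2): the term is ∫ (t + 3)·t^(s-1)
on [3/2, 3): add ∫ t*log(t)·t^(s-1) dt
for t in [3, ∞): the term is ∫ t**(-3)·t^(s-1)

(-162*2**s*s*(s - 3)*(s**2 + 2*s + 1) - 162*2**s*(s - 3)*(s**2 + 2*s + 1) - 81*3**s*s**2*(s - 3)*(s + 1)*log(3) + 81*3**s*s**2*(s - 3)*(s + 1)*log(2) - 81*3**s*s*(s - 3)*(s + 1)*log(3) + 81*3**s*s*(s - 3)*(s + 1)*log(2) + 81*3**s*s*(s - 3)*(s + 1) + 243*3**s*s*(s - 3)*(s**2 + 2*s + 1) + 162*3**s*(s - 3)*(s**2 + 2*s + 1) + 162*6**s*s**2*(s - 3)*(s + 1)*log(3) - 162*6**s*s*(s - 3)*(s + 1) + 162*6**s*s*(s - 3)*(s + 1)*log(3) - 2*6**s*s*(s + 1)*(s**2 + 2*s + 1))/(54*2**s*s*(s - 3)*(s + 1)*(s**2 + 2*s + 1))
  -1 < Re(s) < 3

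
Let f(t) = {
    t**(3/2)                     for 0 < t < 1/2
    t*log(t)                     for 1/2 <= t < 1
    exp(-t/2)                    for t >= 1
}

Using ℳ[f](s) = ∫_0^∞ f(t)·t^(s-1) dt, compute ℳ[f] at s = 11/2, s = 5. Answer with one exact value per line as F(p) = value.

along the cuts 1/2, 1, ℳ[f](s) splits into 3 integrals
segment 0 to 1/2 holds t**(3/2); add its integral
segment 1/2 to 1 holds t*log(t); add its integral
over [1, ∞), the kernel integral of exp(-t/2) enters the sum

F(11/2) = -3415/151424 + sqrt(2)/5408 + sqrt(2)*log(2)/832 + 945*sqrt(2)*sqrt(pi)*erfc(sqrt(2)/2) + 2666*exp(-1/2)
F(5) = -7/256 + sqrt(2)/832 + log(2)/384 + 1266*exp(-1/2)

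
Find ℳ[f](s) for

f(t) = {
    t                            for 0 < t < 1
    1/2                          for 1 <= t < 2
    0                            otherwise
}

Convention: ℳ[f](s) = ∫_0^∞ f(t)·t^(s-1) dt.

(2**s*(s + 1) + s - 1)/(2*s*(s + 1))
  Re(s) > -1

summing 2 kernel integrals split by 1 yields ℳ[f](s)
the [0, 1) slice contributes ∫ t·t^(s-1) dt
on [1, 2) integrate f = 1/2 against the kernel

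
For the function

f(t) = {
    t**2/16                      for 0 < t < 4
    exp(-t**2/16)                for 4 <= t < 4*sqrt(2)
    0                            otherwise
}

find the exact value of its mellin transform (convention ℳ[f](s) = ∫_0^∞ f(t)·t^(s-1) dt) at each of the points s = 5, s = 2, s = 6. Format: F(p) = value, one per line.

F(5) = -1792*sqrt(2)*exp(-2) - 384*sqrt(pi)*erfc(sqrt(2)) + 384*sqrt(pi)*erfc(1) + 1024/7 + 1280*exp(-1)
F(2) = -8*exp(-2) + 8*exp(-1) + 4
F(6) = -20480*exp(-2) + 512 + 10240*exp(-1)

strip the common scale on t: t**2/4 on [0, 2); exp(-t**2/4) on [2, 2*sqrt(2))
invert the common scale on t to get t**2 on [0, 1); exp(-t**2) on [1, sqrt(2))
undo the power substitution: t on [0, 1); exp(-t) on [1, 2)
the 2 pieces separated at 4 each add one integral
piece [0, 4): integrate t**2/16 against the kernel
on [4, 4*sqrt(2)) integrate f = exp(-t**2/16) against the kernel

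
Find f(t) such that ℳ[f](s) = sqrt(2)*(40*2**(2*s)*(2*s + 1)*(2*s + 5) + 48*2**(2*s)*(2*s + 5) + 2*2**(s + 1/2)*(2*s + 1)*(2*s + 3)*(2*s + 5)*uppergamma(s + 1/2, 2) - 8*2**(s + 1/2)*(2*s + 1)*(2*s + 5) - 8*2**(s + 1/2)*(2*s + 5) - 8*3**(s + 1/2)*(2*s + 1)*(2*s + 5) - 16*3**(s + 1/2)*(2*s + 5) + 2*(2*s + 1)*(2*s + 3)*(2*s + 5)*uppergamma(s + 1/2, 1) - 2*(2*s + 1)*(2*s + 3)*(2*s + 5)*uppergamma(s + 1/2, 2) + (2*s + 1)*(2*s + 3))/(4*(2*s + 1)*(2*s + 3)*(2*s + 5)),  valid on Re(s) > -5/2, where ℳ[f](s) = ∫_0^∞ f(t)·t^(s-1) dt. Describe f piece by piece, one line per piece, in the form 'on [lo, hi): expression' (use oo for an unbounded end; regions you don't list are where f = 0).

on [0, 1): sqrt(2)*t**(5/2)/8
on [1, 2): sqrt(2)*sqrt(t)*exp(-t)/2
on [2, 3): sqrt(2)*sqrt(t)*(t/2 + 1)/2
on [3, 4): sqrt(2)*sqrt(t)*(t/2 + 3)/2
on [4, oo): sqrt(2)*sqrt(t)*exp(-t/2)/2

strip the common scale on t: t**(5/2) on [0, 1/2); sqrt(t)*exp(-2*t) on [1/2, 1); sqrt(t)*(t + 1) on [1, 3/2); …
remove the shared t-power first: t**2 on [0, 1/2); exp(-2*t) on [1/2, 1); t + 1 on [1, 3/2); …
linearity at 1, 2, 3, 4 turns ℳ[f](s) into 5 summed integrals
[0, 1) adds the kernel integral of sqrt(2)*t**(5/2)/8
piece [1, 2): integrate sqrt(2)*sqrt(t)*exp(-t)/2 against the kernel
over [2, 3), the kernel integral of sqrt(2)*sqrt(t)*(t/2 + 1)/2 enters the sum
∫ sqrt(2)*sqrt(t)*(t/2 + 3)/2·t^(s-1) over [3, 4)
segment [4, ∞) carries sqrt(2)*sqrt(t)*exp(-t/2)/2; integrate it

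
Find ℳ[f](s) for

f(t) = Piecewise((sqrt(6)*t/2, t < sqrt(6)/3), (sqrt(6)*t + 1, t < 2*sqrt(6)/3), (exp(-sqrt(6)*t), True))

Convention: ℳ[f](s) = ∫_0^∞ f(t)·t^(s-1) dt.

(2**s*s*(s + 1)*uppergamma(s, 4) - 2*4**s*s - 4**s + 5*8**s*s + 8**s)/((3/2)**(s/2)*4**s*s*(s + 1))
  Re(s) > -1

the power substitution comes off first: sqrt(6)*sqrt(t)/2 on [0, 2/3); sqrt(6)*sqrt(t) + 1 on [2/3, 8/3); exp(-sqrt(6)*sqrt(t)) on [8/3, ∞)
remove the common scale on t first: sqrt(t) on [0, 1); 2*sqrt(t) + 1 on [1, 4); exp(-2*sqrt(t)) on [4, ∞)
invert the power substitution to get t on [0, 1); 2*t + 1 on [1, 2); exp(-2*t) on [2, ∞)
decompose at sqrt(6)/3, 2*sqrt(6)/3; ℳ[f](s) sums the 3 pieces' integrals
the [0, sqrt(6)/3) slice contributes ∫ sqrt(6)*t/2·t^(s-1) dt
[sqrt(6)/3, 2*sqrt(6)/3) adds the kernel integral of (sqrt(6)*t + 1)
on [2*sqrt(6)/3, ∞) integrate f = exp(-sqrt(6)*t) against the kernel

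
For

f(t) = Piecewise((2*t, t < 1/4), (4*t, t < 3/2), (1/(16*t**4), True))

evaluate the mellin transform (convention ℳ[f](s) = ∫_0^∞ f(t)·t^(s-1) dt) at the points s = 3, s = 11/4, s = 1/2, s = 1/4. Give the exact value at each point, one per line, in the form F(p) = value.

peel off the common scale on t: t on [0, 1/2); 2*t on [1/2, 3); t**(-4) on [3, ∞)
summing 3 kernel integrals split by 1/4, 3/2 yields ℳ[f](s)
∫ over [0, 1/4) of 2*t·t^(s-1) joins the sum
on [1/4, 3/2): add ∫ 4*t·t^(s-1) dt
on [3/2, ∞): add ∫ 1/(16*t**4)·t^(s-1) dt

F(3) = 7837/1536
F(11/4) = sqrt(2)*(-3 + 1304*6**(3/4))/1440
F(1/2) = -1/6 + 1135*sqrt(6)/567
F(1/4) = sqrt(2)*(-243 + 2918*6**(1/4))/1215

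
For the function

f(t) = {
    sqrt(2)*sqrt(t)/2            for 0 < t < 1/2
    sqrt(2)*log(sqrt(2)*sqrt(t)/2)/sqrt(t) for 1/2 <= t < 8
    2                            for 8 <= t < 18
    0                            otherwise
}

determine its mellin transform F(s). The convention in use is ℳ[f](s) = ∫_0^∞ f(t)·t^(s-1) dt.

reversing the common scale on t: sqrt(t) on [0, 1/4); log(sqrt(t))/sqrt(t) on [1/4, 4); 2 on [4, 9)
undo the power substitution: t on [0, 1/2); log(t)/t on [1/2, 2); 2 on [2, 3)
the shared t-power comes off first: t**2 on [0, 1/2); log(t) on [1/2, 2); 2*t on [2, 3)
f breaks at 1/2, 8 into 3 integrals to sum
∫ over [0, 1/2) of sqrt(2)*sqrt(t)/2·t^(s-1) joins the sum
∫ over [1/2, 8) of sqrt(2)*log(sqrt(2)*sqrt(t)/2)/sqrt(t)·t^(s-1) joins the sum
piece [8, 18): integrate 2 against the kernel

(16**s*s*(2*s - 1)*(2*s + 1)*log(2) - 16**s*s*(2*s + 1) + 2**(4*s + 1)*(-2*s - 1)*(2*s - 1)**2 + 36**s*(2*s - 1)**2*(4*s + 2) + s*(2*s - 1)**2 + 4*s*(2*s - 1)*(2*s + 1)*log(2) + 4*s*(2*s + 1))/(2**s*s*(2*s - 1)**2*(2*s + 1))
  Re(s) > -1/2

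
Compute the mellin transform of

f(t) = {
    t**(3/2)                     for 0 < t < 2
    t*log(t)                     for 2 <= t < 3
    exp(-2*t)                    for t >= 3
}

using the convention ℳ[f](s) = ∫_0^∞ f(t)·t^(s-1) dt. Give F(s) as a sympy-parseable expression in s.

(-12**s*s*(2*s + 3)*log(4) - 12**s*(2*s + 3)*log(4) + 12**s*(4*s + 6) + 12**s*sqrt(2)*(4*s**2 + 8*s + 4) + 3*18**s*s*(2*s + 3)*log(3) + 18**s*(-6*s - 9) + 3*18**s*(2*s + 3)*log(3) + 3**s*(2*s + 3)*(s**2 + 2*s + 1)*uppergamma(s, 6))/(6**s*(2*s + 3)*(s**2 + 2*s + 1))
  Re(s) > -3/2

slice at 2, 3, transform all 3 pieces, and sum them
between 0 and 2 the integrand is t**(3/2)·t^(s-1)
the [2, 3) slice contributes ∫ t*log(t)·t^(s-1) dt
piece [3, ∞): integrate exp(-2*t) against the kernel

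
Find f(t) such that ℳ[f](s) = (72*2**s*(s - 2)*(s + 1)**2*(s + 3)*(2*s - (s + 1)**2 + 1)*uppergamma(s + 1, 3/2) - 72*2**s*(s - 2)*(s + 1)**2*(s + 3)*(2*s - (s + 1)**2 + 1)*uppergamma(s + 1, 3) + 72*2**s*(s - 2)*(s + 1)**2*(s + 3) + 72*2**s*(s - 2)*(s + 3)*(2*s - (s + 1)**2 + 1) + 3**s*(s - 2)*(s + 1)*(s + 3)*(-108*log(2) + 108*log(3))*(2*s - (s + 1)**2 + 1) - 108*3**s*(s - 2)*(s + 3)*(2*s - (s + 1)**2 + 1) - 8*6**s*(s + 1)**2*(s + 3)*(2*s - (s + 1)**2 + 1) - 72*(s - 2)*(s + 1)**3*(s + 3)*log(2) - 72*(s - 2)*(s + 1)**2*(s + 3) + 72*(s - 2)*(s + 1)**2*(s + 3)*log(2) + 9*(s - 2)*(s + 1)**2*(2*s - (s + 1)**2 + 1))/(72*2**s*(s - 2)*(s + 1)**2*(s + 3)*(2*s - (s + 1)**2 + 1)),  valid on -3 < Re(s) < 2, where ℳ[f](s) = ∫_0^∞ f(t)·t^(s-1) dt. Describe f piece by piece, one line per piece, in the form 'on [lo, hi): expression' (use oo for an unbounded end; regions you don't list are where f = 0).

strip the shared t-power: t**2 on [0, 1/2); log(t)/t on [1/2, 1); log(t) on [1, 3/2); …
breakpoints 1/2, 1, 3/2, 3: one integral from each of the 5 segments
between 0 and 1/2 the integrand is t**3·t^(s-1)
over [1/2, 1), the kernel integral of log(t) enters the sum
[1, 3/2) adds the kernel integral of t*log(t)
segment 3/2 to 3 holds t*exp(-t); add its integral
∫ t**(-2)·t^(s-1) over [3, ∞)

on [0, 1/2): t**3
on [1/2, 1): log(t)
on [1, 3/2): t*log(t)
on [3/2, 3): t*exp(-t)
on [3, oo): t**(-2)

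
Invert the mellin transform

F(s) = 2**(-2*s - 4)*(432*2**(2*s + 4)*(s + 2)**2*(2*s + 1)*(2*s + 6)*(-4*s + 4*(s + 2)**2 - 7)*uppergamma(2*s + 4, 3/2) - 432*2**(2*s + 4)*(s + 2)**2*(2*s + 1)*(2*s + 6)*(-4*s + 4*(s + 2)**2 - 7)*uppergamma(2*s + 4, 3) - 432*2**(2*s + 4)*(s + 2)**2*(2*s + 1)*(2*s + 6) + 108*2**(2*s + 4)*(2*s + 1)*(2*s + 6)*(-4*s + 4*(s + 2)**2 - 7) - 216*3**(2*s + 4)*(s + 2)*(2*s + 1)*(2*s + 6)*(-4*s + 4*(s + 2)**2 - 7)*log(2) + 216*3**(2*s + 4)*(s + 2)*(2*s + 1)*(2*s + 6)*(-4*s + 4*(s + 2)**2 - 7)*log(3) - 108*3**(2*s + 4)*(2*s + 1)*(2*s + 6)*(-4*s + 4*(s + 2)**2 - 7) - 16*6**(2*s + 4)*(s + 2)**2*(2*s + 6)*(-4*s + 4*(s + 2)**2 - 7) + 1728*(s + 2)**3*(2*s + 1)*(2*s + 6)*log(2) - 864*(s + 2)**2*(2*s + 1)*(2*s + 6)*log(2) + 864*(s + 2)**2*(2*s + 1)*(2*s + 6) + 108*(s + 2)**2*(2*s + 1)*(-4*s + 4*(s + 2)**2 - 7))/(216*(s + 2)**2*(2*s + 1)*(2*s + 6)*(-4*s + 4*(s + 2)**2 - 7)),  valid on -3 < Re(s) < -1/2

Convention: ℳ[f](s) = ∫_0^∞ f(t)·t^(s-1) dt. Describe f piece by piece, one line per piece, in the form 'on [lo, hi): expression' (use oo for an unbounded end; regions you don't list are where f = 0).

back out the shared t-power: t on [0, 1/4); log(sqrt(t))/sqrt(t) on [1/4, 1); log(sqrt(t)) on [1, 9/4); …
peel off the power substitution: t**2 on [0, 1/2); log(t)/t on [1/2, 1); log(t) on [1, 3/2); …
slice at 1/4, 1, 9/4, 9, transform all 5 pieces, and sum them
on [0, 1/4): add ∫ t**3·t^(s-1) dt
the [1/4, 1) slice contributes ∫ t**(3/2)*log(sqrt(t))·t^(s-1) dt
for t in [1, 9/4): the term is ∫ t**2*log(sqrt(t))·t^(s-1)
on [9/4, 9) integrate f = t**2*exp(-sqrt(t)) against the kernel
on [9, ∞): add ∫ sqrt(t)·t^(s-1) dt

on [0, 1/4): t**3
on [1/4, 1): t**(3/2)*log(sqrt(t))
on [1, 9/4): t**2*log(sqrt(t))
on [9/4, 9): t**2*exp(-sqrt(t))
on [9, oo): sqrt(t)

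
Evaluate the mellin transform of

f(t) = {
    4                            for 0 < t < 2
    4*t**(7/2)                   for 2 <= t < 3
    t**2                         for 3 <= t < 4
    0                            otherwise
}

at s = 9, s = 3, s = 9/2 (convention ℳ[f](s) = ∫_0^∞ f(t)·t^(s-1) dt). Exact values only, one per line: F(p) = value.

the 3 pieces separated at 2, 3 each add one integral
on [0, 2) integrate f = 4 against the kernel
piece [2, 3): integrate 4*t**(7/2) against the kernel
the [3, 4) slice contributes ∫ t**2·t^(s-1) dt

F(9) = -32768*sqrt(2)/25 + 4251528*sqrt(3)/25 + 36176941/99
F(3) = -512*sqrt(2)/13 + 2503/15 + 5832*sqrt(3)/13
F(9/2) = -1458*sqrt(3)/13 + 128*sqrt(2)/9 + 114733/26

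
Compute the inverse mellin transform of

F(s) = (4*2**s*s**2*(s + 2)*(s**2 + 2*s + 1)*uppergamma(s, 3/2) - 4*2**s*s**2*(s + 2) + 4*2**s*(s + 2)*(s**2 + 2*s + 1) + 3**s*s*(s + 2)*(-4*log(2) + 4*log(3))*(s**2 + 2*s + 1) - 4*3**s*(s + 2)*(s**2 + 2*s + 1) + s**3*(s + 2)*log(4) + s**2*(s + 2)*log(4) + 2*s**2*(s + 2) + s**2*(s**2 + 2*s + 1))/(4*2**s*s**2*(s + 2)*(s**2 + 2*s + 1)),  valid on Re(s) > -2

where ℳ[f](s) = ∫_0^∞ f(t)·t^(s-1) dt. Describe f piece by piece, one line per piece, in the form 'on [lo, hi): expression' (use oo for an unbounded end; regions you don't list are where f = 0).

split f at 1/2, 1, 3/2: ℳ[f](s) collects 4 kernel integrals
between 0 and 1/2 the integrand is t**2·t^(s-1)
∫ t*log(t)·t^(s-1) over [1/2, 1)
on [1, 3/2) integrate f = log(t) against the kernel
on [3/2, ∞): add ∫ exp(-t)·t^(s-1) dt

on [0, 1/2): t**2
on [1/2, 1): t*log(t)
on [1, 3/2): log(t)
on [3/2, oo): exp(-t)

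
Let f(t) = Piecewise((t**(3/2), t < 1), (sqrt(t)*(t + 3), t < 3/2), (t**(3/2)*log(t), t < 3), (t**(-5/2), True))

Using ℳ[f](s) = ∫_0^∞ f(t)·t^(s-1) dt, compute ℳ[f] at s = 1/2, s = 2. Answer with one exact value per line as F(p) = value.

reversing the shared t-power: t on [0, 1); t + 3 on [1, 3/2); t*log(t) on [3/2, 3); …
split f at 1, 3/2, 3: ℳ[f](s) collects 4 kernel integrals
∫ t**(3/2)·t^(s-1) over [0, 1)
the [1, 3/2) slice contributes ∫ sqrt(t)*(t + 3)·t^(s-1) dt
on [3/2, 3) integrate f = t**(3/2)*log(t) against the kernel
on [3, ∞): add ∫ t**(-5/2)·t^(s-1) dt

F(1/2) = 9*log(2)/8 + 143/144 + 27*log(3)/8
F(2) = -226*sqrt(3)/147 - 27*sqrt(6)*log(3)/56 - 6/5 + 27*sqrt(6)*log(2)/56 + 3861*sqrt(6)/1960 + 54*sqrt(3)*log(3)/7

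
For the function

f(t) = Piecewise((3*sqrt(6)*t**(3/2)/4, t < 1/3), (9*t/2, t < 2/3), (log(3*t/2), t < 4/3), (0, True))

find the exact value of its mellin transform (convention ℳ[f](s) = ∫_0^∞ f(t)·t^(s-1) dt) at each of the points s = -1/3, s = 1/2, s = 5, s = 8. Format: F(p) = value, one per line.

F(-1/3) = 3*3**(1/3)*(-42*2**(1/3) - 21 - 14*2**(1/3)*log(2) + 2*sqrt(2) + 63*2**(2/3))/28
F(1/2) = sqrt(3)*(-72 + 32*log(2) + 49*sqrt(2))/24
F(5) = -2393/24300 + sqrt(2)/6318 + 1024*log(2)/1215
F(8) = -5609/39366 + sqrt(2)/249318 + 8192*log(2)/6561

remove the common scale on t first: t**(3/2) on [0, 1/2); 3*t on [1/2, 1); log(t) on [1, 2)
along the cuts 1/3, 2/3, ℳ[f](s) splits into 3 integrals
piece [0, 1/3): integrate 3*sqrt(6)*t**(3/2)/4 against the kernel
∫ 9*t/2·t^(s-1) over [1/3, 2/3)
on [2/3, 4/3) integrate f = log(3*t/2) against the kernel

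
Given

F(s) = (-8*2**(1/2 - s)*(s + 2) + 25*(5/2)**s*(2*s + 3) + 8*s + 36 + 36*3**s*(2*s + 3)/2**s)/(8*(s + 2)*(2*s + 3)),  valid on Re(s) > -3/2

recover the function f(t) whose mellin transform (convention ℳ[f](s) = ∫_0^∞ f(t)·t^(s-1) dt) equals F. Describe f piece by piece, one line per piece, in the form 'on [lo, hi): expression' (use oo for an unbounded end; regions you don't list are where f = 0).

on [0, 1/2): t**(3/2)
on [1/2, 1): 3*t**(3/2)
on [1, 3/2): 5*t**2/2
on [3/2, 5/2): t**2/2

treat the 4 regions marked off by 1/2, 1, 3/2 separately and sum
between 0 and 1/2 the integrand is t**(3/2)·t^(s-1)
on [1/2, 1) integrate f = 3*t**(3/2) against the kernel
the [1, 3/2) slice contributes ∫ 5*t**2/2·t^(s-1) dt
segment 3/2 to 5/2 holds t**2/2; add its integral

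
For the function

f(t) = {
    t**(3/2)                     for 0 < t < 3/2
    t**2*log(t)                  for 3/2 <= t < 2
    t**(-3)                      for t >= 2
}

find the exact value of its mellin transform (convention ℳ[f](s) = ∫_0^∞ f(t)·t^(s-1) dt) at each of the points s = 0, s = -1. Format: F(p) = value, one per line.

F(0) = -9*log(3)/8 - 19/48 + sqrt(6)/2 + 25*log(2)/8
F(-1) = -31/64 + log(8*sqrt(6)/9) + sqrt(6)

strip the shared t-power: t on [0, 3/2); t**(3/2)*log(t) on [3/2, 2); t**(-7/2) on [2, ∞)
reversing the shared t-power: sqrt(t) on [0, 3/2); t*log(t) on [3/2, 2); t**(-4) on [2, ∞)
f breaks at 3/2, 2 into 3 integrals to sum
the [0, 3/2) slice contributes ∫ t**(3/2)·t^(s-1) dt
segment 3/2 to 2 holds t**2*log(t); add its integral
over [2, ∞), the kernel integral of t**(-3) enters the sum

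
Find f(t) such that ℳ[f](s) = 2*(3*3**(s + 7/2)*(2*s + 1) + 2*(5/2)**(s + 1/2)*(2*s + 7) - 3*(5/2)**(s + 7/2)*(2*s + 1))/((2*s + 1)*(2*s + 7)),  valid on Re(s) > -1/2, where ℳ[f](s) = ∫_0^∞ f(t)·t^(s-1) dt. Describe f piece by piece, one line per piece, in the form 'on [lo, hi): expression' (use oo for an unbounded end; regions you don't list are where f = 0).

breakpoints 5/2: one integral from each of the 2 segments
[0, 5/2) adds the kernel integral of 2*sqrt(t)
between 5/2 and 3 the integrand is 3*t**(7/2)·t^(s-1)

on [0, 5/2): 2*sqrt(t)
on [5/2, 3): 3*t**(7/2)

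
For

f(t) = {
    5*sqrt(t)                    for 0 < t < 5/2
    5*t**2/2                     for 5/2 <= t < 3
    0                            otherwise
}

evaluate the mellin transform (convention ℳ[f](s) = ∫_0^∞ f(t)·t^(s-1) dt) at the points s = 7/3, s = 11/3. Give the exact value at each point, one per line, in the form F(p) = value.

treat the 2 regions marked off by 5/2 separately and sum
piece [0, 5/2): integrate 5*sqrt(t) against the kernel
between 5/2 and 3 the integrand is 5*t**2/2·t^(s-1)

F(7/3) = -9375*2**(2/3)*5**(1/3)/832 + 375*2**(1/6)*5**(5/6)/68 + 1215*3**(1/3)/26
F(11/3) = -46875*2**(1/3)*5**(2/3)/2176 + 375*2**(5/6)*5**(1/6)/16 + 3645*3**(2/3)/34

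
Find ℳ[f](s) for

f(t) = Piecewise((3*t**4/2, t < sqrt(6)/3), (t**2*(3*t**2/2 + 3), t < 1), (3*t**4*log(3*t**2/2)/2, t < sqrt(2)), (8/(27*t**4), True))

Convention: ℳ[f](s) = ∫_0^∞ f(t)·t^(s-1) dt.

invert the shared t-power to get 3*t**2/2 on [0, sqrt(6)/3); 3*t**2/2 + 3 on [sqrt(6)/3, 1); 3*t**2*log(3*t**2/2)/2 on [1, sqrt(2)); …
invert the power substitution to get 3*t/2 on [0, 2/3); 3*t/2 + 3 on [2/3, 1); 3*t*log(3*t/2)/2 on [1, 2); …
invert the common scale on t to get t on [0, 1); t + 3 on [1, 3/2); t*log(t) on [3/2, 3); …
integrate the 4 segments split at sqrt(6)/3, 1, sqrt(2), then add the results
between 0 and sqrt(6)/3 the integrand is 3*t**4/2·t^(s-1)
on [sqrt(6)/3, 1): add ∫ t**2*(3*t**2/2 + 3)·t^(s-1) dt
segment 1 to sqrt(2) holds 3*t**4*log(3*t**2/2)/2; add its integral
over [sqrt(2), ∞), the kernel integral of 8/(27*t**4) enters the sum

3**(-s/2 - 1)*(-81*2**(s/2 + 1)*(s/2 - 2)*(s + 2)*(s + (s + 2)**2/4 + 3) - 162*2**(s/2 + 1)*(s/2 - 2)*(s + (s + 2)**2/4 + 3) - 81*3**(s/2 + 1)*(s/2 - 2)*(s/2 + 2)*(s + 2)**2*log(3)/4 + 81*3**(s/2 + 1)*(s/2 - 2)*(s/2 + 2)*(s + 2)**2*log(2)/4 - 81*3**(s/2 + 1)*(s/2 - 2)*(s/2 + 2)*(s + 2)*log(3)/2 + 81*3**(s/2 + 1)*(s/2 - 2)*(s/2 + 2)*(s + 2)*log(2)/2 + 81*3**(s/2 + 1)*(s/2 - 2)*(s/2 + 2)*(s + 2)/2 + 243*3**(s/2 + 1)*(s/2 - 2)*(s + 2)*(s + (s + 2)**2/4 + 3)/2 + 162*3**(s/2 + 1)*(s/2 - 2)*(s + (s + 2)**2/4 + 3) + 81*6**(s/2 + 1)*(s/2 - 2)*(s/2 + 2)*(s + 2)**2*log(3)/2 - 81*6**(s/2 + 1)*(s/2 - 2)*(s/2 + 2)*(s + 2) + 81*6**(s/2 + 1)*(s/2 - 2)*(s/2 + 2)*(s + 2)*log(3) - 6**(s/2 + 1)*(s/2 + 2)*(s + 2)*(s + (s + 2)**2/4 + 3))/(54*(s/2 - 2)*(s/2 + 2)*(s + 2)*(s + (s + 2)**2/4 + 3))
  -4 < Re(s) < 4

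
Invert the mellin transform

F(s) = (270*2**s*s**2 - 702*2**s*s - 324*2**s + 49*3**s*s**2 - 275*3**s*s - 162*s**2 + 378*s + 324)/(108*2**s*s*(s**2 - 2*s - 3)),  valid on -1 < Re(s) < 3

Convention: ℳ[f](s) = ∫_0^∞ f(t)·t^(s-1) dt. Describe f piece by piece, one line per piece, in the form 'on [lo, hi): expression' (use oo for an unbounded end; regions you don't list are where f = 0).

on [0, 1/2): t
on [1/2, 1): 2*t + 1
on [1, 3/2): t/2
on [3/2, oo): t**(-3)

linearity at 1/2, 1, 3/2 turns ℳ[f](s) into 4 summed integrals
∫ over [0, 1/2) of t·t^(s-1) joins the sum
[1/2, 1) adds the kernel integral of (2*t + 1)
on [1, 3/2) integrate f = t/2 against the kernel
the [3/2, ∞) slice contributes ∫ t**(-3)·t^(s-1) dt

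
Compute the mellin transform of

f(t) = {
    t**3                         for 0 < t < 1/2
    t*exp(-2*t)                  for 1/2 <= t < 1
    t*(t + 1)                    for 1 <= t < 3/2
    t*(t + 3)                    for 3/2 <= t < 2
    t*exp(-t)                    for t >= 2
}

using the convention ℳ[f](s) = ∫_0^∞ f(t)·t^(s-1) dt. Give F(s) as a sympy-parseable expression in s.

(80*2**(2*s)*(s + 1)*(s + 3) + 48*2**(2*s)*(s + 3) + 8*2**s*(s + 1)*(s + 2)*(s + 3)*uppergamma(s + 1, 2) - 16*2**s*(s + 1)*(s + 3) - 8*2**s*(s + 3) - 24*3**s*(s + 1)*(s + 3) - 24*3**s*(s + 3) + 4*(s + 1)*(s + 2)*(s + 3)*uppergamma(s + 1, 1) - 4*(s + 1)*(s + 2)*(s + 3)*uppergamma(s + 1, 2) + (s + 1)*(s + 2))/(8*2**s*(s + 1)*(s + 2)*(s + 3))
  Re(s) > -3

peel off the shared t-power: t**2 on [0, 1/2); exp(-2*t) on [1/2, 1); t + 1 on [1, 3/2); …
treat the 5 regions marked off by 1/2, 1, 3/2, 2 separately and sum
∫ over [0, 1/2) of t**3·t^(s-1) joins the sum
∫ t*exp(-2*t)·t^(s-1) over [1/2, 1)
on [1, 3/2) integrate f = t*(t + 1) against the kernel
segment 3/2 to 2 holds t*(t + 3); add its integral
between 2 and ∞ the integrand is t*exp(-t)·t^(s-1)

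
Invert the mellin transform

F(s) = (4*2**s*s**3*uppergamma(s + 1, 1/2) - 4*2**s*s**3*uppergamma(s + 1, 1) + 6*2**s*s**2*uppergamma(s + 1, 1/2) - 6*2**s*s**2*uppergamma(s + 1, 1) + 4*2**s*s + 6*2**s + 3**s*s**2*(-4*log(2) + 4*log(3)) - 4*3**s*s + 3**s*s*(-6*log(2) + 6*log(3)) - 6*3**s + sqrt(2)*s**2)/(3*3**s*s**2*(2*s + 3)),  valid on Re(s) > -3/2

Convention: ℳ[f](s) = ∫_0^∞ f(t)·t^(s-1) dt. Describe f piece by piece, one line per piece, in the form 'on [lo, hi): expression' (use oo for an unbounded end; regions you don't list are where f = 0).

reversing the shared t-power: sqrt(6)*sqrt(t)/2 on [0, 1/3); exp(-3*t/2) on [1/3, 2/3); 2*log(3*t/2)/(3*t) on [2/3, 1)
the common scale on t comes off first: sqrt(t) on [0, 1/2); exp(-t) on [1/2, 1); log(t)/t on [1, 3/2)
split f at 1/3, 2/3: ℳ[f](s) collects 3 kernel integrals
the [0, 1/3) slice contributes ∫ sqrt(6)*t**(3/2)/2·t^(s-1) dt
∫ t*exp(-3*t/2)·t^(s-1) over [1/3, 2/3)
piece [2/3, 1): integrate 2*log(3*t/2)/3 against the kernel

on [0, 1/3): sqrt(6)*t**(3/2)/2
on [1/3, 2/3): t*exp(-3*t/2)
on [2/3, 1): 2*log(3*t/2)/3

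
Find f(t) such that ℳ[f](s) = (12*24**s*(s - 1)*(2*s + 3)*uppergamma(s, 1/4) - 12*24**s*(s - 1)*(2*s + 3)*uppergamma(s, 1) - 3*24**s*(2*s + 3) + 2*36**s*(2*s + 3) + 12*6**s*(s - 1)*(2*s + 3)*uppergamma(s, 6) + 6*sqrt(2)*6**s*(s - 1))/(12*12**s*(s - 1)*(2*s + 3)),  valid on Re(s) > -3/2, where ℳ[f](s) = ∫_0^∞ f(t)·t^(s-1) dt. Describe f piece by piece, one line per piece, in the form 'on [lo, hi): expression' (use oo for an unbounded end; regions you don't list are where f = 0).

on [0, 1/2): t**(3/2)
on [1/2, 2): exp(-t/2)
on [2, 3): 1/(2*t)
on [3, oo): exp(-2*t)

summing 4 kernel integrals split by 1/2, 2, 3 yields ℳ[f](s)
segment [0, 1/2) carries t**(3/2); integrate it
on [1/2, 2): add ∫ exp(-t/2)·t^(s-1) dt
for t in [2, 3): the term is ∫ 1/(2*t)·t^(s-1)
on [3, ∞): add ∫ exp(-2*t)·t^(s-1) dt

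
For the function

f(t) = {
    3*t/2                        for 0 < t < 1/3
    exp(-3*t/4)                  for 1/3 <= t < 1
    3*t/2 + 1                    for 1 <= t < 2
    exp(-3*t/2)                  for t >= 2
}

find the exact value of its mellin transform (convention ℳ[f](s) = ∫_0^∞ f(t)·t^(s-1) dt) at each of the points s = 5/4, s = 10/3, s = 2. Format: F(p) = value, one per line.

the common scale on t comes off first: t on [0, 1/2); exp(-t/2) on [1/2, 3/2); t + 1 on [3/2, 3); …
along the cuts 1/3, 1, 2, ℳ[f](s) splits into 4 integrals
∫ over [0, 1/3) of 3*t/2·t^(s-1) joins the sum
between 1/3 and 1 the integrand is exp(-3*t/4)·t^(s-1)
the [1, 2) slice contributes ∫ (3*t/2 + 1)·t^(s-1) dt
piece [2, ∞): integrate exp(-3*t/2) against the kernel

F(5/4) = 2*3**(3/4)*(-99*3**(1/4) - 90*sqrt(2)*uppergamma(5/4, 3/4) + 45*2**(1/4)*uppergamma(5/4, 3) + 5 + 90*sqrt(2)*uppergamma(5/4, 1/4) + 288*6**(1/4))/405
F(10/3) = 3**(2/3)*(-8320*2**(2/3)*uppergamma(10/3, 3/4) - 2268*3**(1/3) + 15 + 1040*2**(1/3)*uppergamma(10/3, 3) + 8320*2**(2/3)*uppergamma(10/3, 1/4) + 27864*6**(1/3))/10530
F(2) = -28*exp(-3/4)/9 + 16*exp(-3)/9 + 20*exp(-1/4)/9 + 271/54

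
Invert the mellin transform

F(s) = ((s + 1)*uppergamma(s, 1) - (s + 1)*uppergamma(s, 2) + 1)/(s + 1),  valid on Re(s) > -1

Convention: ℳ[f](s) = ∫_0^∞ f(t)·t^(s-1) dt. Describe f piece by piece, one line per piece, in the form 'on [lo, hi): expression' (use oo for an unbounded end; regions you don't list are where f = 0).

on [0, 1): t
on [1, 2): exp(-t)

summing 2 kernel integrals split by 1 yields ℳ[f](s)
over [0, 1), the kernel integral of t enters the sum
on [1, 2) integrate f = exp(-t) against the kernel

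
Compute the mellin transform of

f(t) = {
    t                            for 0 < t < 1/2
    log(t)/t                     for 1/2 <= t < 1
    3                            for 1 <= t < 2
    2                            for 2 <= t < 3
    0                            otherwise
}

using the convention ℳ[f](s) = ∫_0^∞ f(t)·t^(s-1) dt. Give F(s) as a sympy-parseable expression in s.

cuts at 1/2, 1, 2: linearity sums the 4 kernel integrals
segment 0 to 1/2 holds t; add its integral
between 1/2 and 1 the integrand is log(t)/t·t^(s-1)
the [1, 2) slice contributes ∫ 3·t^(s-1) dt
for t in [2, 3): the term is ∫ 2·t^(s-1)

(2*2**(2*s)*(s + 1)*(s**2 - 2*s + 1) - 2*2**s*s*(s + 1) - 6*2**s*(s + 1)*(s**2 - 2*s + 1) + 4*6**s*(s + 1)*(s**2 - 2*s + 1) + 4*s**2*(s + 1)*log(2) - 4*s*(s + 1)*log(2) + 4*s*(s + 1) + s*(s**2 - 2*s + 1))/(2*2**s*s*(s + 1)*(s**2 - 2*s + 1))
  Re(s) > -1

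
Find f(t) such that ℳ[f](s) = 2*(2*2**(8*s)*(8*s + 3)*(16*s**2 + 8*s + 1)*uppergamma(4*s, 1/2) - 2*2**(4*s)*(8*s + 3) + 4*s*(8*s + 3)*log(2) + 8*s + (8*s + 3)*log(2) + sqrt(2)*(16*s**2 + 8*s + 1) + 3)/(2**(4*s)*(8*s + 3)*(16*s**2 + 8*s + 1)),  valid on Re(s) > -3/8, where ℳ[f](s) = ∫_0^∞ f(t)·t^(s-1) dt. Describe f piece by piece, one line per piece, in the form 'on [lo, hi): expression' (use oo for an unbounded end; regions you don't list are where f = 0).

strip the power substitution: t**(3/4) on [0, 1/4); sqrt(t)*log(sqrt(t)) on [1/4, 1); exp(-sqrt(t)/2) on [1, ∞)
undo the power substitution: t**(3/2) on [0, 1/2); t*log(t) on [1/2, 1); exp(-t/2) on [1, ∞)
slice at 1/16, 1, transform all 3 pieces, and sum them
[0, 1/16) adds the kernel integral of t**(3/8)
on [1/16, 1): add ∫ t**(1/4)*log(t**(1/4))·t^(s-1) dt
for t in [1, ∞): the term is ∫ exp(-t**(1/4)/2)·t^(s-1)

on [0, 1/16): t**(3/8)
on [1/16, 1): t**(1/4)*log(t**(1/4))
on [1, oo): exp(-t**(1/4)/2)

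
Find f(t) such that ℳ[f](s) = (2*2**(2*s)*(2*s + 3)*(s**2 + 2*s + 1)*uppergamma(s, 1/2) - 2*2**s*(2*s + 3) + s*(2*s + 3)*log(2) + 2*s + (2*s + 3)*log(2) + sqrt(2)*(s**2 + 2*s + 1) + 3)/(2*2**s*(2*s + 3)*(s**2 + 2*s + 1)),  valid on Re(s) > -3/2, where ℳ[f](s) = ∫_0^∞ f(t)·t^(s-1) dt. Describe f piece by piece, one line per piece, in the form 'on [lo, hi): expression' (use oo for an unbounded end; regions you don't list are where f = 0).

summing 3 kernel integrals split by 1/2, 1 yields ℳ[f](s)
over [0, 1/2), the kernel integral of t**(3/2) enters the sum
segment [1/2, 1) carries t*log(t); integrate it
∫ over [1, ∞) of exp(-t/2)·t^(s-1) joins the sum

on [0, 1/2): t**(3/2)
on [1/2, 1): t*log(t)
on [1, oo): exp(-t/2)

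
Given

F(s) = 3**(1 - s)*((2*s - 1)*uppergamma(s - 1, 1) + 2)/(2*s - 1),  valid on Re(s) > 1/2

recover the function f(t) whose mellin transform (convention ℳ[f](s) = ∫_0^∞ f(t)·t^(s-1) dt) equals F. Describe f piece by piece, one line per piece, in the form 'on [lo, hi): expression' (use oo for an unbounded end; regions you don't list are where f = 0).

on [0, 1/3): sqrt(3)/sqrt(t)
on [1/3, oo): exp(-3*t)/t

undo the shared t-power: sqrt(3)*sqrt(t) on [0, 1/3); exp(-3*t) on [1/3, ∞)
invert the common scale on t to get sqrt(t) on [0, 1); exp(-t) on [1, ∞)
summing 2 kernel integrals split by 1/3 yields ℳ[f](s)
for t in [0, 1/3): the term is ∫ sqrt(3)/sqrt(t)·t^(s-1)
between 1/3 and ∞ the integrand is exp(-3*t)/t·t^(s-1)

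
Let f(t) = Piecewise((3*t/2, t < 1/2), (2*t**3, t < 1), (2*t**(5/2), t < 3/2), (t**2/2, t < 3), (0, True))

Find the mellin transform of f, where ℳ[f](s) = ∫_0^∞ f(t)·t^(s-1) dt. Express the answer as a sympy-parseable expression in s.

along the cuts 1/2, 1, 3/2, ℳ[f](s) splits into 4 integrals
the [0, 1/2) slice contributes ∫ 3*t/2·t^(s-1) dt
between 1/2 and 1 the integrand is 2*t**3·t^(s-1)
∫ over [1, 3/2) of 2*t**(5/2)·t^(s-1) joins the sum
the [3/2, 3) slice contributes ∫ t**2/2·t^(s-1) dt

(36*2**(1/2 - s)*3**(s + 1/2)*(s + 1)*(s + 2)*(s + 3) + 36*3**s*(s + 1)*(s + 3)*(2*s + 5) - 9*(3/2)**s*(s + 1)*(s + 3)*(2*s + 5) - 32*(s + 1)*(s + 2)*(s + 3) + 16*(s + 1)*(s + 2)*(2*s + 5) - 2*(s + 1)*(s + 2)*(2*s + 5)/2**s + 6*(s + 2)*(s + 3)*(2*s + 5)/2**s)/(8*(s + 1)*(s + 2)*(s + 3)*(2*s + 5))
  Re(s) > -1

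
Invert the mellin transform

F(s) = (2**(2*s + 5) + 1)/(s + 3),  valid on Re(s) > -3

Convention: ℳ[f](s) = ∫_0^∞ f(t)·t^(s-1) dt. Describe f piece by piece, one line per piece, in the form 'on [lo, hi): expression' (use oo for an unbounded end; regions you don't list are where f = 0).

on [0, 1): 3*t**3/2
on [1, 4): t**3/2

slice at 1, transform all 2 pieces, and sum them
the [0, 1) slice contributes ∫ 3*t**3/2·t^(s-1) dt
over [1, 4), the kernel integral of t**3/2 enters the sum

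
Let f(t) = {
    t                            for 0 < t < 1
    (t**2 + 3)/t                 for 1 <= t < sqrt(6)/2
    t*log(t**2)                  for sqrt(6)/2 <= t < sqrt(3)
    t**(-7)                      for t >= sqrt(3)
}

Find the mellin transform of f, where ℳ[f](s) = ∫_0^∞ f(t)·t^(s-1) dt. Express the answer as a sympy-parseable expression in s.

peel off the shared t-power: t**2 on [0, 1); t**2 + 3 on [1, sqrt(6)/2); t**2*log(t**2) on [sqrt(6)/2, sqrt(3)); …
invert the power substitution to get t on [0, 1); t + 3 on [1, 3/2); t*log(t) on [3/2, 3); …
slice at 1, sqrt(6)/2, sqrt(3), transform all 4 pieces, and sum them
on [0, 1): add ∫ t·t^(s-1) dt
between 1 and sqrt(6)/2 the integrand is (t**2 + 3)/t·t^(s-1)
segment [sqrt(6)/2, sqrt(3)) carries t*log(t**2); integrate it
segment sqrt(3) to ∞ holds t**(-7); add its integral

2**(1/2 - s/2)*(-81*2**(s/2 - 1/2)*(s/2 - 7/2)*(s - 1)*(s + (s - 1)**2/4) - 162*2**(s/2 - 1/2)*(s/2 - 7/2)*(s + (s - 1)**2/4) - 81*3**(s/2 - 1/2)*(s/2 - 7/2)*(s/2 + 1/2)*(s - 1)**2*log(3)/4 + 81*3**(s/2 - 1/2)*(s/2 - 7/2)*(s/2 + 1/2)*(s - 1)**2*log(2)/4 - 81*3**(s/2 - 1/2)*(s/2 - 7/2)*(s/2 + 1/2)*(s - 1)*log(3)/2 + 81*3**(s/2 - 1/2)*(s/2 - 7/2)*(s/2 + 1/2)*(s - 1)*log(2)/2 + 81*3**(s/2 - 1/2)*(s/2 - 7/2)*(s/2 + 1/2)*(s - 1)/2 + 243*3**(s/2 - 1/2)*(s/2 - 7/2)*(s - 1)*(s + (s - 1)**2/4)/2 + 162*3**(s/2 - 1/2)*(s/2 - 7/2)*(s + (s - 1)**2/4) + 81*6**(s/2 - 1/2)*(s/2 - 7/2)*(s/2 + 1/2)*(s - 1)**2*log(3)/2 - 81*6**(s/2 - 1/2)*(s/2 - 7/2)*(s/2 + 1/2)*(s - 1) + 81*6**(s/2 - 1/2)*(s/2 - 7/2)*(s/2 + 1/2)*(s - 1)*log(3) - 6**(s/2 - 1/2)*(s/2 + 1/2)*(s - 1)*(s + (s - 1)**2/4))/(54*(s/2 - 7/2)*(s/2 + 1/2)*(s - 1)*(s + (s - 1)**2/4))
  -1 < Re(s) < 7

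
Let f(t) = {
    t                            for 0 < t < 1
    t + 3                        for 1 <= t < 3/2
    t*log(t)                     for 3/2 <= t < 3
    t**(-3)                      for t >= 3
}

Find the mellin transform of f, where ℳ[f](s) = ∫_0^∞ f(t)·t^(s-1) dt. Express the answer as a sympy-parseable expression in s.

slice at 1, 3/2, 3, transform all 4 pieces, and sum them
segment 0 to 1 holds t; add its integral
∫ over [1, 3/2) of (t + 3)·t^(s-1) joins the sum
segment 3/2 to 3 holds t*log(t); add its integral
for t in [3, ∞): the term is ∫ t**(-3)·t^(s-1)

(-162*2**s*s*(s - 3)*(s**2 + 2*s + 1) - 162*2**s*(s - 3)*(s**2 + 2*s + 1) - 81*3**s*s**2*(s - 3)*(s + 1)*log(3) + 81*3**s*s**2*(s - 3)*(s + 1)*log(2) - 81*3**s*s*(s - 3)*(s + 1)*log(3) + 81*3**s*s*(s - 3)*(s + 1)*log(2) + 81*3**s*s*(s - 3)*(s + 1) + 243*3**s*s*(s - 3)*(s**2 + 2*s + 1) + 162*3**s*(s - 3)*(s**2 + 2*s + 1) + 162*6**s*s**2*(s - 3)*(s + 1)*log(3) - 162*6**s*s*(s - 3)*(s + 1) + 162*6**s*s*(s - 3)*(s + 1)*log(3) - 2*6**s*s*(s + 1)*(s**2 + 2*s + 1))/(54*2**s*s*(s - 3)*(s + 1)*(s**2 + 2*s + 1))
  -1 < Re(s) < 3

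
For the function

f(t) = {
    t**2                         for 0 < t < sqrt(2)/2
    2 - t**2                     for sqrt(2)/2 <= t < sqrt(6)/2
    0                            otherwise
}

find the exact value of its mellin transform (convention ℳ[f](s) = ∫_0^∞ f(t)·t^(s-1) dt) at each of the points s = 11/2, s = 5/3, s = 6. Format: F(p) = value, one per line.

F(11/2) = 2**(1/4)*(-38 + 243*3**(3/4))/1320
F(5/3) = 3*2**(1/6)*(-34 + 29*3**(5/6))/220
F(6) = 179/384

undo the power substitution: t on [0, 1/2); 2 - t on [1/2, 3/2)
split f at sqrt(2)/2: ℳ[f](s) collects 2 kernel integrals
segment [0, sqrt(2)/2) carries t**2; integrate it
piece [sqrt(2)/2, sqrt(6)/2): integrate (2 - t**2) against the kernel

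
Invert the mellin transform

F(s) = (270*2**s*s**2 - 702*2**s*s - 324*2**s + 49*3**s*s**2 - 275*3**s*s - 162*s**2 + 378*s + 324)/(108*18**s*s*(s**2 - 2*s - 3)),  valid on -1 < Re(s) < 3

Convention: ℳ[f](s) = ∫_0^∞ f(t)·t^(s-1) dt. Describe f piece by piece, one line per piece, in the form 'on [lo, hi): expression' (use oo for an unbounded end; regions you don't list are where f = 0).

on [0, 1/18): 9*t
on [1/18, 1/9): 18*t + 1
on [1/9, 1/6): 9*t/2
on [1/6, oo): 1/(729*t**3)

back out the common scale on t: 3*t on [0, 1/6); 6*t + 1 on [1/6, 1/3); 3*t/2 on [1/3, 1/2); …
the common scale on t comes off first: t on [0, 1/2); 2*t + 1 on [1/2, 1); t/2 on [1, 3/2); …
f breaks at 1/18, 1/9, 1/6 into 4 integrals to sum
between 0 and 1/18 the integrand is 9*t·t^(s-1)
segment 1/18 to 1/9 holds (18*t + 1); add its integral
on [1/9, 1/6) integrate f = 9*t/2 against the kernel
on [1/6, ∞) integrate f = 1/(729*t**3) against the kernel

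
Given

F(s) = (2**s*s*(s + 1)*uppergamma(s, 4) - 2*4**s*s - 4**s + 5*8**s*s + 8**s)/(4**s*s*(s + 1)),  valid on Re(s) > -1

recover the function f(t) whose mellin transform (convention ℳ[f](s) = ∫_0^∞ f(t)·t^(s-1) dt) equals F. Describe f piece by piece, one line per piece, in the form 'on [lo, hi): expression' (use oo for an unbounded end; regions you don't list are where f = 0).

split f at 1, 2: ℳ[f](s) collects 3 kernel integrals
∫ over [0, 1) of t·t^(s-1) joins the sum
segment 1 to 2 holds (2*t + 1); add its integral
segment [2, ∞) carries exp(-2*t); integrate it

on [0, 1): t
on [1, 2): 2*t + 1
on [2, oo): exp(-2*t)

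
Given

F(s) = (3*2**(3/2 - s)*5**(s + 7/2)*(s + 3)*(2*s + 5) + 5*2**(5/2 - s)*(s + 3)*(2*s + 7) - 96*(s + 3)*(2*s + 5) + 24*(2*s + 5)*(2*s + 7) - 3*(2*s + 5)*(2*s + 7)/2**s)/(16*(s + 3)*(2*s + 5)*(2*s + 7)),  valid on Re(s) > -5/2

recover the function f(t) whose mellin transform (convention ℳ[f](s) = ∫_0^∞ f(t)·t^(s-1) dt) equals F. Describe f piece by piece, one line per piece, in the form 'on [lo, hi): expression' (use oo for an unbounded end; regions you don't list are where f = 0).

on [0, 1/2): 5*t**(5/2)
on [1/2, 1): 3*t**3/2
on [1, 5/2): 3*t**(7/2)

f breaks at 1/2, 1 into 3 integrals to sum
∫ 5*t**(5/2)·t^(s-1) over [0, 1/2)
the [1/2, 1) slice contributes ∫ 3*t**3/2·t^(s-1) dt
∫ 3*t**(7/2)·t^(s-1) over [1, 5/2)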